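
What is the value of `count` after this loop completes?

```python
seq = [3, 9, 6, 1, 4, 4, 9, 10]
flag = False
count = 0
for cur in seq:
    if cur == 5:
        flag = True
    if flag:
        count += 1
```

Count elements after first 5 in [3, 9, 6, 1, 4, 4, 9, 10]
`count` takes the values: 0

Answer: 0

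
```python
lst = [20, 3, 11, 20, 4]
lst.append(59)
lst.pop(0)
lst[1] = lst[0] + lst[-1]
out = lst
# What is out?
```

Trace:
`lst = [20, 3, 11, 20, 4]` → lst = [20, 3, 11, 20, 4]
`lst.append(59)` → lst = [20, 3, 11, 20, 4, 59]
`lst.pop(0)` → lst = [3, 11, 20, 4, 59]
`lst[1] = lst[0] + lst[-1]` → lst = [3, 62, 20, 4, 59]
`out = lst` → out = [3, 62, 20, 4, 59]
So out = [3, 62, 20, 4, 59]

Answer: [3, 62, 20, 4, 59]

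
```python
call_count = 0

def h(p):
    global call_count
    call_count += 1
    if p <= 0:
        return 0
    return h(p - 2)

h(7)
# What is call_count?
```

Linear recursion stepping by 2: 5 calls from p=7 down to ≤0.

Answer: 5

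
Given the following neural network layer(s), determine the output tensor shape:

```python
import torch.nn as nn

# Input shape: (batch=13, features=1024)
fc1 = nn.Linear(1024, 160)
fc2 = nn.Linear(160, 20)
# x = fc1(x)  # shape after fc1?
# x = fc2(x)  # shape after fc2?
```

Input: (13, 1024) -> after fc1: (13, 160) -> Output: (13, 20)

Answer: (13, 20)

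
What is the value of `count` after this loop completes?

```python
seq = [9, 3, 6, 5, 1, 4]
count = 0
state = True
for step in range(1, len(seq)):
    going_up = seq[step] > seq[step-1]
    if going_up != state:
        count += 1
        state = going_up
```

Count direction changes in [9, 3, 6, 5, 1, 4]
`count` takes the values: 0 → 1 → 2 → 3 → 4

Answer: 4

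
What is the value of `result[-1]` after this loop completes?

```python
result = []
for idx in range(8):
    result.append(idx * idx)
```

Last element of squares 0 to 7
`result` takes the values: [] → [0] → [0, 1] → [0, 1, 4] → [0, 1, 4, 9] → [0, 1, 4, 9, 16] → [0, 1, 4, 9, 16, 25] → [0, 1, 4, 9, 16, 25, 36] → [0, 1, 4, 9, 16, 25, 36, 49]
So `result[-1]` = 49

Answer: 49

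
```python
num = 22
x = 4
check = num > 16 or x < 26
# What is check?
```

Trace:
`num = 22` → num = 22
`x = 4` → x = 4
`check = num > 16 or x < 26` → check = True
So check = True

Answer: True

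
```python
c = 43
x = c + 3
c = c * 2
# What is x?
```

Trace:
`c = 43` → c = 43
`x = c + 3` → x = 46
`c = c * 2` → c = 86
So x = 46

Answer: 46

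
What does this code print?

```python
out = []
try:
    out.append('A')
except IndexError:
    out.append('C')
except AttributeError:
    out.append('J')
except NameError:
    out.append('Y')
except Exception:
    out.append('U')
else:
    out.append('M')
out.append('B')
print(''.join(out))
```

Execution trace: 'A' (try body, no exception) → 'M' (else) → 'B' (after the try/except). Output: AMB

Answer: AMB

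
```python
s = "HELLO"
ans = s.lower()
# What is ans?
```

Trace:
`s = "HELLO"` → s = 'HELLO'
`ans = s.lower()` → ans = 'hello'
So ans = 'hello'

Answer: 'hello'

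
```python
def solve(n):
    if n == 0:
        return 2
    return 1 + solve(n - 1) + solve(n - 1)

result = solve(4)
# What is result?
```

solve(n) = 1 + 2·solve(n-1), solve(0)=2. Closed form: (2+1)·2^4 - 1 = 47.

Answer: 47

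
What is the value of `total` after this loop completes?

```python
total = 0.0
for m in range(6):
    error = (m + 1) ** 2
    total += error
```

Sum of squared losses 1² + 2² + ... + 6²
`total` takes the values: 0.0 → 1.0 → 5.0 → 14.0 → 30.0 → 55.0 → 91.0

Answer: 91.0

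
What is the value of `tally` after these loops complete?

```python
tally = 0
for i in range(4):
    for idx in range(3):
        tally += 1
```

4 * 3 = 12
`tally` takes the values: 0 → 1 → 2 → 3 → 4 → 5 → 6 → 7 → 8 → 9 → 10 → 11 → 12

Answer: 12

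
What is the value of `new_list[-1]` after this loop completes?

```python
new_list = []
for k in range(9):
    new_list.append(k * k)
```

Last element of squares 0 to 8
`new_list` takes the values: [] → [0] → [0, 1] → [0, 1, 4] → [0, 1, 4, 9] → [0, 1, 4, 9, 16] → [0, 1, 4, 9, 16, 25] → [0, 1, 4, 9, 16, 25, 36] → [0, 1, 4, 9, 16, 25, 36, 49] → [0, 1, 4, 9, 16, 25, 36, 49, 64]
So `new_list[-1]` = 64

Answer: 64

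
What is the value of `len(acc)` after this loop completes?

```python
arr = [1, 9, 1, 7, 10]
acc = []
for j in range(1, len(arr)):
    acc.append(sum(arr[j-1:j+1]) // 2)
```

Number of 2-element averages
`acc` takes the values: [] → [5] → [5, 5] → [5, 5, 4] → [5, 5, 4, 8]
So `len(acc)` = 4

Answer: 4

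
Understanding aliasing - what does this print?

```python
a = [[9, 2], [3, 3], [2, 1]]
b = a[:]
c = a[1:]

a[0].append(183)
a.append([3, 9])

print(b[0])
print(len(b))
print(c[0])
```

Key concept: slice with nested mutation.
Step by step:
`a = [[9, 2], [3, 3], [2, 1]]` → a = [[9, 2], [3, 3], [2, 1]]
`b = a[:]` → b = [[9, 2], [3, 3], [2, 1]]
`c = a[1:]` → c = [[3, 3], [2, 1]]
`a[0].append(183)` → a = [[9, 2, 183], [3, 3], [2, 1]]; b = [[9, 2, 183], [3, 3], [2, 1]]
`a.append([3, 9])` → a = [[9, 2, 183], [3, 3], [2, 1], [3, 9]]
`print(b[0])` → prints [9, 2, 183]
`print(len(b))` → prints 3
`print(c[0])` → prints [3, 3]

Answer:
[9, 2, 183]
3
[3, 3]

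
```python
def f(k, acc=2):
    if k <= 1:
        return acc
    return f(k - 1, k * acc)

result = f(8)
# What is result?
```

Accumulator trace (n, acc): (8, 2) -> (7, 16) -> (6, 112) -> (5, 672) -> (4, 3360) -> (3, 13440) -> (2, 40320) -> (1, 80640) -> return 80640

Answer: 80640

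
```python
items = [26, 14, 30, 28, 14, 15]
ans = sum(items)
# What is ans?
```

Trace:
`items = [26, 14, 30, 28, 14, 15]` → items = [26, 14, 30, 28, 14, 15]
`ans = sum(items)` → ans = 127
So ans = 127

Answer: 127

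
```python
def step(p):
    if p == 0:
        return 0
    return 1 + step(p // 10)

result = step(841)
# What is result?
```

Count of digits of 841: 3

Answer: 3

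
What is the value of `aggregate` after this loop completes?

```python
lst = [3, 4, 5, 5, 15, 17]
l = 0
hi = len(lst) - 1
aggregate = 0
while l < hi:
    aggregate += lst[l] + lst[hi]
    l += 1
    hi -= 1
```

Sum of pairs from ends
`aggregate` takes the values: 0 → 20 → 39 → 49

Answer: 49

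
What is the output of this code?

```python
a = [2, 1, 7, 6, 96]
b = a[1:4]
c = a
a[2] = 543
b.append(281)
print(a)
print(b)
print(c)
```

Key concept: slice vs alias.
Step by step:
`a = [2, 1, 7, 6, 96]` → a = [2, 1, 7, 6, 96]
`b = a[1:4]` → b = [1, 7, 6]
`c = a` → c = [2, 1, 7, 6, 96] (same object as a)
`a[2] = 543` → a = [2, 1, 543, 6, 96] (same object as c); c = [2, 1, 543, 6, 96] (same object as a)
`b.append(281)` → b = [1, 7, 6, 281]
`print(a)` → prints [2, 1, 543, 6, 96]
`print(b)` → prints [1, 7, 6, 281]
`print(c)` → prints [2, 1, 543, 6, 96]

Answer:
[2, 1, 543, 6, 96]
[1, 7, 6, 281]
[2, 1, 543, 6, 96]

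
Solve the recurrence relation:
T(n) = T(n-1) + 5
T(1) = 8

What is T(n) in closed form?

Unrolling: T(n) = T(1) + 5·(n-1) = 8 + 5(n-1) = 5n + 3.

Answer: T(n) = 5n + 3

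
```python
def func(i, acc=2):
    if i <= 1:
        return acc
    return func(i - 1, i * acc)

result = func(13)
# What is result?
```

Accumulator trace (n, acc): (13, 2) -> (12, 26) -> (11, 312) -> (10, 3432) -> (9, 34320) -> (8, 308880) -> (7, 2471040) -> (6, 17297280) -> (5, 103783680) -> (4, 518918400) -> (3, 2075673600) -> (2, 6227020800) -> (1, 12454041600) -> return 12454041600

Answer: 12454041600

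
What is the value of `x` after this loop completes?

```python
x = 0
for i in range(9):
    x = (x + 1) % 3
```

Increment mod 3, 9 times = 0
`x` takes the values: 0 → 1 → 2 → 0 → 1 → 2 → 0 → 1 → 2 → 0

Answer: 0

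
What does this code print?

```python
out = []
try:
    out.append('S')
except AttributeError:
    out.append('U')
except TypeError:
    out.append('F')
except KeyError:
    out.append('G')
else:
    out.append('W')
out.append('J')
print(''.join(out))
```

Execution trace: 'S' (try body, no exception) → 'W' (else) → 'J' (after the try/except). Output: SWJ

Answer: SWJ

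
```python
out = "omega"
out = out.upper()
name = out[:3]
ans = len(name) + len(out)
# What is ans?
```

Trace:
`out = "omega"` → out = 'omega'
`out = out.upper()` → out = 'OMEGA'
`name = out[:3]` → name = 'OME'
`ans = len(name) + len(out)` → ans = 8
So ans = 8

Answer: 8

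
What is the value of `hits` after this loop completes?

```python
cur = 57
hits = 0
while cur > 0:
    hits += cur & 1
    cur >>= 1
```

Count set bits in 57 (binary: 0b111001)
`hits` takes the values: 0 → 1 → 2 → 3 → 4

Answer: 4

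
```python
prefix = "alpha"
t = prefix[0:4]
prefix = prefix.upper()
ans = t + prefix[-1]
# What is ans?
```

Trace:
`prefix = "alpha"` → prefix = 'alpha'
`t = prefix[0:4]` → t = 'alph'
`prefix = prefix.upper()` → prefix = 'ALPHA'
`ans = t + prefix[-1]` → ans = 'alphA'
So ans = 'alphA'

Answer: 'alphA'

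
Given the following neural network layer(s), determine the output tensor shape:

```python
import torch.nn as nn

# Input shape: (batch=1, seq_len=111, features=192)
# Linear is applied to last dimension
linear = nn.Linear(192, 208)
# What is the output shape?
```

Input: (1, 111, 192) -> Output: (1, 111, 208)

Answer: (1, 111, 208)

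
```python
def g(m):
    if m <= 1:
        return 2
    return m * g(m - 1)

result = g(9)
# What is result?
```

g(9) = 9 * 8 * 7 * 6 * 5 * 4 * 3 * 2 * 2 = 725760

Answer: 725760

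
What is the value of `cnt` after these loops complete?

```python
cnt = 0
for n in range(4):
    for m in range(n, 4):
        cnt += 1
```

Upper triangle: 4 + 3 + ... + 1
`cnt` takes the values: 0 → 1 → 2 → 3 → 4 → 5 → 6 → 7 → 8 → 9 → 10

Answer: 10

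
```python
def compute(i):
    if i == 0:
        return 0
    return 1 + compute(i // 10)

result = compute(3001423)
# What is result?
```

Count of digits of 3001423: 7

Answer: 7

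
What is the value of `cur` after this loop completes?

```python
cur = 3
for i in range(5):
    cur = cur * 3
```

Multiply by 3, 5 times: 3 * 3^5 = 729
`cur` takes the values: 3 → 9 → 27 → 81 → 243 → 729

Answer: 729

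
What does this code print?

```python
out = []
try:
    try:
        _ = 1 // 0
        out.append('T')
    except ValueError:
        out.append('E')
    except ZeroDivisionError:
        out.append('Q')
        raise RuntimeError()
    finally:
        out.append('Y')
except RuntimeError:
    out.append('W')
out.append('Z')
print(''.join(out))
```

Execution trace: 'Q' (except ZeroDivisionError) → 'Y' (finally) → 'W' (outer except RuntimeError) → 'Z' (after the try/except). Output: QYWZ

Answer: QYWZ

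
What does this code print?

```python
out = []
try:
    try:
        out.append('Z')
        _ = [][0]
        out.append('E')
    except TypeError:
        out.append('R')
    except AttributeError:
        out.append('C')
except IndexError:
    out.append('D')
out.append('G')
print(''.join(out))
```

Execution trace: 'Z' (try body) → 'D' (outer except IndexError) → 'G' (after the try/except). Output: ZDG

Answer: ZDG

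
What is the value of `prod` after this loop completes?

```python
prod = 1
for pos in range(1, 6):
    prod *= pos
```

5! = 120
`prod` takes the values: 1 → 2 → 6 → 24 → 120

Answer: 120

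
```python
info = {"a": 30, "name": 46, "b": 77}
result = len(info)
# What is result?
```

Trace:
`info = {"a": 30, "name": 46, "b": 77}` → info = {'a': 30, 'name': 46, 'b': 77}
`result = len(info)` → result = 3
So result = 3

Answer: 3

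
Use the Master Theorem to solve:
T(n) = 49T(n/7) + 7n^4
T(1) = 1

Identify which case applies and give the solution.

a=49, b=7, f(n)=7n^4. log_7(49) = 2. Since c=4 > 2 and the regularity condition holds (49(n/7)^4 = (49/7^4)n^4 with 49/7^4 < 1), Case 3 applies: T(n) = Θ(f(n)) = O(n^4).

Answer: O(n^4) - Case 3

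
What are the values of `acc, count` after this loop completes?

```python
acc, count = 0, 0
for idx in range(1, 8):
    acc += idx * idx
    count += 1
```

Sum of squares and count
`acc, count` takes the values: (0, 0) → (1, 0) → (1, 1) → (5, 1) → (5, 2) → (14, 2) → (14, 3) → (30, 3) → (30, 4) → (55, 4) → (55, 5) → (91, 5) → (91, 6) → (140, 6) → (140, 7)

Answer: 140, 7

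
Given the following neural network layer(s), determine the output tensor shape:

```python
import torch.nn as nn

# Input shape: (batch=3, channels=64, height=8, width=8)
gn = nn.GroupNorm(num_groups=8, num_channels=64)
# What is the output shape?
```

Input: (3, 64, 8, 8) -> Output: (3, 64, 8, 8)

Answer: (3, 64, 8, 8)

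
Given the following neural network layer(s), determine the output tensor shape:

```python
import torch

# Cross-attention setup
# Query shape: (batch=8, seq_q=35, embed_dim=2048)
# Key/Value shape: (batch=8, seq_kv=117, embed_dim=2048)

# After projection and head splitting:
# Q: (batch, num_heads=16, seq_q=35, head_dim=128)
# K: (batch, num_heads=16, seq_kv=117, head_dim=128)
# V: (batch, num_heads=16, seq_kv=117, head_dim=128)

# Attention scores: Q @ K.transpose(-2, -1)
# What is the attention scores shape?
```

Input: (8, 35, 2048) -> Output: (8, 16, 35, 117)

Answer: (8, 16, 35, 117)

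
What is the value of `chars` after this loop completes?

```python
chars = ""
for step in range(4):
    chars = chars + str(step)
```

Concatenate digits 0 to 3
`chars` takes the values: "" → "0" → "01" → "012" → "0123"

Answer: "0123"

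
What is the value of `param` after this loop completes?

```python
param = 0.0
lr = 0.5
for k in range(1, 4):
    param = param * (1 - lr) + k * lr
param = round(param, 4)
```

Moving average with lr=0.5
`param` takes the values: 0.0 → 0.5 → 1.25 → 2.125

Answer: 2.125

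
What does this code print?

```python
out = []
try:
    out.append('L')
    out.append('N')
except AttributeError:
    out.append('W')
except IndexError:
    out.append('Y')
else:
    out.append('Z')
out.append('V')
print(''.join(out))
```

Execution trace: 'L' (try body) → 'N' (try body, no exception) → 'Z' (else) → 'V' (after the try/except). Output: LNZV

Answer: LNZV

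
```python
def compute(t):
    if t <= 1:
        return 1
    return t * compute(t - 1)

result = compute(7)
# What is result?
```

compute(7) = 7 * 6 * 5 * 4 * 3 * 2 * 1 = 5040

Answer: 5040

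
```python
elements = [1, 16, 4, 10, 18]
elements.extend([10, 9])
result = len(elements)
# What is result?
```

Trace:
`elements = [1, 16, 4, 10, 18]` → elements = [1, 16, 4, 10, 18]
`elements.extend([10, 9])` → elements = [1, 16, 4, 10, 18, 10, 9]
`result = len(elements)` → result = 7
So result = 7

Answer: 7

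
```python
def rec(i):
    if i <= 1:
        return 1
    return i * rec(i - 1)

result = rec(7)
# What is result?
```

rec(7) = 7 * 6 * 5 * 4 * 3 * 2 * 1 = 5040

Answer: 5040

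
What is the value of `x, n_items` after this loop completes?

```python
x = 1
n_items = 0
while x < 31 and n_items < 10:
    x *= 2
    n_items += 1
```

Double until >= 31 or 10 iterations
`x, n_items` takes the values: (1, 0) → (2, 0) → (2, 1) → (4, 1) → (4, 2) → (8, 2) → (8, 3) → (16, 3) → (16, 4) → (32, 4) → (32, 5)

Answer: 32, 5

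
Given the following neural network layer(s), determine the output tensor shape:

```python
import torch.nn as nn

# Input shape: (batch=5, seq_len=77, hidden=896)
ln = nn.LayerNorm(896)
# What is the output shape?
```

Input: (5, 77, 896) -> Output: (5, 77, 896)

Answer: (5, 77, 896)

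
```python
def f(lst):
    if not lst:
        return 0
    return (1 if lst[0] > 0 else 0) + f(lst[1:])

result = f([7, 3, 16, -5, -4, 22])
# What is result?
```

Count of positive elements in [7, 3, 16, -5, -4, 22] = 4

Answer: 4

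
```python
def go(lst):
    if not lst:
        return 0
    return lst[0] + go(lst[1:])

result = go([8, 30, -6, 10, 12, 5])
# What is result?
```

8 + 30 + (-6) + 10 + 12 + 5 + 0 = 59

Answer: 59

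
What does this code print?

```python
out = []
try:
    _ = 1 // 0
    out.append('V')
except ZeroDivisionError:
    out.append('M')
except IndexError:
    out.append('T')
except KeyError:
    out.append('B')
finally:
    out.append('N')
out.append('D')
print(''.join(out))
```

Execution trace: 'M' (except ZeroDivisionError) → 'N' (finally) → 'D' (after the try/except). Output: MND

Answer: MND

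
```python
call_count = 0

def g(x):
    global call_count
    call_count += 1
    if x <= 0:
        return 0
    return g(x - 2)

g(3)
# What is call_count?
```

Linear recursion stepping by 2: 3 calls from x=3 down to ≤0.

Answer: 3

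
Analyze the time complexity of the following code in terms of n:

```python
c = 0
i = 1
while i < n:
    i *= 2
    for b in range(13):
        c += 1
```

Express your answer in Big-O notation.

Each loop level contributes: log n × 1. Multiplying the contributions gives O(log n).

Answer: O(log n)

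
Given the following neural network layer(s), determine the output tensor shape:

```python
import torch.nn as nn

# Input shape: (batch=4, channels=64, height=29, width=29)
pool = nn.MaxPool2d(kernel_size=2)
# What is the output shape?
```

Input: (4, 64, 29, 29) -> Output: (4, 64, 14, 14)

Answer: (4, 64, 14, 14)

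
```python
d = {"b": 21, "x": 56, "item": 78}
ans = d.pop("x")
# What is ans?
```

Trace:
`d = {"b": 21, "x": 56, "item": 78}` → d = {'b': 21, 'x': 56, 'item': 78}
`ans = d.pop("x")` → d = {'b': 21, 'item': 78}; ans = 56
So ans = 56

Answer: 56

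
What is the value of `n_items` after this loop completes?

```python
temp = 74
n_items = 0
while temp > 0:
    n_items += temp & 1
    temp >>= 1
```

Count set bits in 74 (binary: 0b1001010)
`n_items` takes the values: 0 → 1 → 2 → 3

Answer: 3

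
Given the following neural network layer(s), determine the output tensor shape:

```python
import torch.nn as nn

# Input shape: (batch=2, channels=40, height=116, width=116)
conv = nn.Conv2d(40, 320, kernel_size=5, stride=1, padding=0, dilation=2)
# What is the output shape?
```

Input: (2, 40, 116, 116) -> Output: (2, 320, 108, 108)

Answer: (2, 320, 108, 108)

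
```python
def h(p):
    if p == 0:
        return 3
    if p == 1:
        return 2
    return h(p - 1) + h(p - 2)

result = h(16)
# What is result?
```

Build up from base cases: h(0)=3, h(1)=2, h(2)=5, h(3)=7, h(4)=12, h(5)=19, h(6)=31, ..., h(16)=3804

Answer: 3804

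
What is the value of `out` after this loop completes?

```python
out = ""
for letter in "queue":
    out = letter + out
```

Reverse 'queue'
`out` takes the values: "" → "q" → "uq" → "euq" → "ueuq" → "eueuq"

Answer: "eueuq"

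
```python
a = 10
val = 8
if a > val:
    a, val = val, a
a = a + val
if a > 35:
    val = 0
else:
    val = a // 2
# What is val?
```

Trace:
`a = 10` → a = 10
`val = 8` → val = 8
`if a > val: ...` → a > val is True → a = 8; val = 10
`a = a + val` → a = 18
`if a > 35: ...` → a > 35 is False, take else branch → val = 9
So val = 9

Answer: 9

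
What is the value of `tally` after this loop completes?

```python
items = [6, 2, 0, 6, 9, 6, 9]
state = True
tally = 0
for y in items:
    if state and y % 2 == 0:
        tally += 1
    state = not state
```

Count even values at even positions
`tally` takes the values: 0 → 1 → 2

Answer: 2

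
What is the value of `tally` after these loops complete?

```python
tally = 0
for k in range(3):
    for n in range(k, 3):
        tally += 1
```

Upper triangle: 3 + 2 + ... + 1
`tally` takes the values: 0 → 1 → 2 → 3 → 4 → 5 → 6

Answer: 6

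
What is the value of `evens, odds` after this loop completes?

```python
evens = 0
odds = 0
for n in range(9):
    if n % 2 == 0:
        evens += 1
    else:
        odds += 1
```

Count evens and odds in range(9)
`evens, odds` takes the values: (0, 0) → (1, 0) → (1, 1) → (2, 1) → (2, 2) → (3, 2) → (3, 3) → (4, 3) → (4, 4) → (5, 4)

Answer: 5, 4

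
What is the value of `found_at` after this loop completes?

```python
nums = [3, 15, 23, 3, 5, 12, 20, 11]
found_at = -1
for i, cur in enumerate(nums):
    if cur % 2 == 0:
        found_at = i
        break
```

First even number index in [3, 15, 23, 3, 5, 12, 20, 11]
`found_at` takes the values: -1 → 5

Answer: 5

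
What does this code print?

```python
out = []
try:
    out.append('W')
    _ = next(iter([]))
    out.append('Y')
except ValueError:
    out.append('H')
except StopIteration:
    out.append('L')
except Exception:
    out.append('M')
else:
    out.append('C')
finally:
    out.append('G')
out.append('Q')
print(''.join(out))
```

Execution trace: 'W' (try body) → 'L' (except StopIteration) → 'G' (finally) → 'Q' (after the try/except). Output: WLGQ

Answer: WLGQ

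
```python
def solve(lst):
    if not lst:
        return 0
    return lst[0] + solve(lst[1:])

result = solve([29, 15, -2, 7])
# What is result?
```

29 + 15 + (-2) + 7 + 0 = 49

Answer: 49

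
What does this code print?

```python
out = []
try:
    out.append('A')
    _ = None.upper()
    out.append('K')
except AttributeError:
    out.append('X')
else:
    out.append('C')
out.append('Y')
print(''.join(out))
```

Execution trace: 'A' (try body) → 'X' (except AttributeError) → 'Y' (after the try/except). Output: AXY

Answer: AXY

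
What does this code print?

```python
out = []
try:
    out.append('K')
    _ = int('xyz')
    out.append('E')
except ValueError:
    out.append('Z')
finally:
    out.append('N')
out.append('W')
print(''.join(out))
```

Execution trace: 'K' (try body) → 'Z' (except ValueError) → 'N' (finally) → 'W' (after the try/except). Output: KZNW

Answer: KZNW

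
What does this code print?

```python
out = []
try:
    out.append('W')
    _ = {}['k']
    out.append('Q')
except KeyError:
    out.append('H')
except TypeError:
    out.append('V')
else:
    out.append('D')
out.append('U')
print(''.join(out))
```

Execution trace: 'W' (try body) → 'H' (except KeyError) → 'U' (after the try/except). Output: WHU

Answer: WHU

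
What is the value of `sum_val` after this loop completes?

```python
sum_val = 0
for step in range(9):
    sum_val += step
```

Sum of 0 to 8 = 36
`sum_val` takes the values: 0 → 1 → 3 → 6 → 10 → 15 → 21 → 28 → 36

Answer: 36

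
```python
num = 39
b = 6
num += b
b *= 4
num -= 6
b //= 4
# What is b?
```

Trace:
`num = 39` → num = 39
`b = 6` → b = 6
`num += b` → num = 45
`b *= 4` → b = 24
`num -= 6` → num = 39
`b //= 4` → b = 6
So b = 6

Answer: 6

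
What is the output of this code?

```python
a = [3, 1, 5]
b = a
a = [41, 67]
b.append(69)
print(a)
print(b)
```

Key concept: rebinding vs mutation: a is rebound to a new list, b still points at the original.
Step by step:
`a = [3, 1, 5]` → a = [3, 1, 5]
`b = a` → b = [3, 1, 5] (same object as a)
`a = [41, 67]` → a = [41, 67]
`b.append(69)` → b = [3, 1, 5, 69]
`print(a)` → prints [41, 67]
`print(b)` → prints [3, 1, 5, 69]

Answer:
[41, 67]
[3, 1, 5, 69]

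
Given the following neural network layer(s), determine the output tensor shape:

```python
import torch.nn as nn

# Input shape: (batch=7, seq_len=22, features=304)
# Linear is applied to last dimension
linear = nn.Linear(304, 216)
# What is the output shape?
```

Input: (7, 22, 304) -> Output: (7, 22, 216)

Answer: (7, 22, 216)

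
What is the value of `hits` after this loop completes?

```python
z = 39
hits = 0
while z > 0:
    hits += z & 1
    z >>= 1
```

Count set bits in 39 (binary: 0b100111)
`hits` takes the values: 0 → 1 → 2 → 3 → 4

Answer: 4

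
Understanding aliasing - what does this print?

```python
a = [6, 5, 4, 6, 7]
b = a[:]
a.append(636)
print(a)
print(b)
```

Key concept: slice [:] creates copy.
Step by step:
`a = [6, 5, 4, 6, 7]` → a = [6, 5, 4, 6, 7]
`b = a[:]` → b = [6, 5, 4, 6, 7]
`a.append(636)` → a = [6, 5, 4, 6, 7, 636]
`print(a)` → prints [6, 5, 4, 6, 7, 636]
`print(b)` → prints [6, 5, 4, 6, 7]

Answer:
[6, 5, 4, 6, 7, 636]
[6, 5, 4, 6, 7]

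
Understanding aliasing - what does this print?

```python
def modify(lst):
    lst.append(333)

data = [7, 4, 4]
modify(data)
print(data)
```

Key concept: function modifies passed list.
Step by step:
`data = [7, 4, 4]` → data = [7, 4, 4]
`modify(data)` → data = [7, 4, 4, 333]
`print(data)` → prints [7, 4, 4, 333]

Answer: [7, 4, 4, 333]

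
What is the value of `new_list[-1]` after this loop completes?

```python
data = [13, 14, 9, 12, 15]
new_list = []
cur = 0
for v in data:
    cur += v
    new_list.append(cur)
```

Cumulative sum ends at 63
`new_list` takes the values: [] → [13] → [13, 27] → [13, 27, 36] → [13, 27, 36, 48] → [13, 27, 36, 48, 63]
So `new_list[-1]` = 63

Answer: 63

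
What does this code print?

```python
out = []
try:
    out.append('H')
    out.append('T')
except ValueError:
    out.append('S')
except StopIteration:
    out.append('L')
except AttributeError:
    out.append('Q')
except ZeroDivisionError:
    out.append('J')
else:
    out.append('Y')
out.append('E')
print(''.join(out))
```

Execution trace: 'H' (try body) → 'T' (try body, no exception) → 'Y' (else) → 'E' (after the try/except). Output: HTYE

Answer: HTYE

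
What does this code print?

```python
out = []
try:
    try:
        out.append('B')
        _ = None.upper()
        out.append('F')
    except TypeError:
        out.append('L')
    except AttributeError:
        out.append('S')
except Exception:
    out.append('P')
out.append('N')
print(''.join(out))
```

Execution trace: 'B' (inner try body) → 'S' (inner except AttributeError) → 'N' (after the try/except). Output: BSN

Answer: BSN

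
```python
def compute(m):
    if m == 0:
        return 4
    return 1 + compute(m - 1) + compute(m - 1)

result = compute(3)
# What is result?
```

compute(m) = 1 + 2·compute(m-1), compute(0)=4. Closed form: (4+1)·2^3 - 1 = 39.

Answer: 39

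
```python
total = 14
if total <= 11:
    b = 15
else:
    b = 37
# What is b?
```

Trace:
`total = 14` → total = 14
`if total <= 11: ...` → total <= 11 is False, take else branch → b = 37
So b = 37

Answer: 37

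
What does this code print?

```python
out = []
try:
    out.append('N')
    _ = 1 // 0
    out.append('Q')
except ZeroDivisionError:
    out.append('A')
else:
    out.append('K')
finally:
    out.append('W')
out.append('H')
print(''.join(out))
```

Execution trace: 'N' (try body) → 'A' (except ZeroDivisionError) → 'W' (finally) → 'H' (after the try/except). Output: NAWH

Answer: NAWH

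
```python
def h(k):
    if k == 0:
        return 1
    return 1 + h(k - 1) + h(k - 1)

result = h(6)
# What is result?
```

h(k) = 1 + 2·h(k-1), h(0)=1. Closed form: (1+1)·2^6 - 1 = 127.

Answer: 127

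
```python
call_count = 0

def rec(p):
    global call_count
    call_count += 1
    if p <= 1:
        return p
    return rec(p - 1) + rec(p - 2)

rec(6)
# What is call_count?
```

Calls(p) = 1 + Calls(p-1) + Calls(p-2); Calls(0)=Calls(1)=1. For p=6 this gives 25.

Answer: 25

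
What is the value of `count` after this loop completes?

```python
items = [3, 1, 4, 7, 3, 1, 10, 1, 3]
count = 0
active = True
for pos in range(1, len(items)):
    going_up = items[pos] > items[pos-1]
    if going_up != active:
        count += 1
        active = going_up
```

Count direction changes in [3, 1, 4, 7, 3, 1, 10, 1, 3]
`count` takes the values: 0 → 1 → 2 → 3 → 4 → 5 → 6

Answer: 6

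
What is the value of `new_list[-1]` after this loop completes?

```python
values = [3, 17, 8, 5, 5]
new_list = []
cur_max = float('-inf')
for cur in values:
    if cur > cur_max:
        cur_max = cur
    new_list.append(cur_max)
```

Running max ends at 17
`new_list` takes the values: [] → [3] → [3, 17] → [3, 17, 17] → [3, 17, 17, 17] → [3, 17, 17, 17, 17]
So `new_list[-1]` = 17

Answer: 17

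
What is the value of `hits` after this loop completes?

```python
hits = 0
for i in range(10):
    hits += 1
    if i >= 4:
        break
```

Loop breaks when i reaches 4, hits is 5
`hits` takes the values: 0 → 1 → 2 → 3 → 4 → 5

Answer: 5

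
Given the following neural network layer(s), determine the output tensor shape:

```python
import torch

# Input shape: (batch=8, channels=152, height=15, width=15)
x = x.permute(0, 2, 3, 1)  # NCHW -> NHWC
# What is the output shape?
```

Input: (8, 152, 15, 15) -> Output: (8, 15, 15, 152)

Answer: (8, 15, 15, 152)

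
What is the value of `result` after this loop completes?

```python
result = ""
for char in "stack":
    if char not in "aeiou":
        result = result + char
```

Remove vowels from 'stack'
`result` takes the values: "" → "s" → "st" → "stc" → "stck"

Answer: "stck"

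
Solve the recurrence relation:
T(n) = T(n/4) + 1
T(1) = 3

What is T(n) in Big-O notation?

Each step divides n by 4 and adds 1. After log_4(n) steps we reach T(1)=3. So T(n) = 1·log_4(n) + 3 = O(log n).

Answer: O(log n)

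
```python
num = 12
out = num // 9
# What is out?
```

Trace:
`num = 12` → num = 12
`out = num // 9` → out = 1
So out = 1

Answer: 1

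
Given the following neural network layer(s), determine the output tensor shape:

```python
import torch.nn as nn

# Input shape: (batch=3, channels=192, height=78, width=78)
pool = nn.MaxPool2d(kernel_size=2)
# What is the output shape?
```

Input: (3, 192, 78, 78) -> Output: (3, 192, 39, 39)

Answer: (3, 192, 39, 39)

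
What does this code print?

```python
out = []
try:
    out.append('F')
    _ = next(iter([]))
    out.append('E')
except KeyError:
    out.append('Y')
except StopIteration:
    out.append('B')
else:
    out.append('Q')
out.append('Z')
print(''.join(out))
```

Execution trace: 'F' (try body) → 'B' (except StopIteration) → 'Z' (after the try/except). Output: FBZ

Answer: FBZ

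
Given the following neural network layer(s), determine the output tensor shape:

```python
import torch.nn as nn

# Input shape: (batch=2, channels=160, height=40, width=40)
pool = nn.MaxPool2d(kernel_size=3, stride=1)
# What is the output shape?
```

Input: (2, 160, 40, 40) -> Output: (2, 160, 38, 38)

Answer: (2, 160, 38, 38)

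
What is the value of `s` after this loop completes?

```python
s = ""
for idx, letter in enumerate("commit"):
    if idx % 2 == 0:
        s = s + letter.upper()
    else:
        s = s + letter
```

Uppercase even positions in 'commit'
`s` takes the values: "" → "C" → "Co" → "CoM" → "CoMm" → "CoMmI" → "CoMmIt"

Answer: "CoMmIt"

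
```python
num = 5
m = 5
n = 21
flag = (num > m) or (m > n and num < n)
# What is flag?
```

Trace:
`num = 5` → num = 5
`m = 5` → m = 5
`n = 21` → n = 21
`flag = (num > m) or (m > n and num < n)` → flag = False
So flag = False

Answer: False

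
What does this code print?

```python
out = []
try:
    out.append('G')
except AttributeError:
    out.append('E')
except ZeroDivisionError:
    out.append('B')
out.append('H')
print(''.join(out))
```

Execution trace: 'G' (try body, no exception) → 'H' (after the try/except). Output: GH

Answer: GH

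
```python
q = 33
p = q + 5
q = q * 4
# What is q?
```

Trace:
`q = 33` → q = 33
`p = q + 5` → p = 38
`q = q * 4` → q = 132
So q = 132

Answer: 132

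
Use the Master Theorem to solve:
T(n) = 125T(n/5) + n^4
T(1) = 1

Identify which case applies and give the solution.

a=125, b=5, f(n)=n^4. log_5(125) = 3. Since c=4 > 3 and the regularity condition holds (125(n/5)^4 = (125/5^4)n^4 with 125/5^4 < 1), Case 3 applies: T(n) = Θ(f(n)) = O(n^4).

Answer: O(n^4) - Case 3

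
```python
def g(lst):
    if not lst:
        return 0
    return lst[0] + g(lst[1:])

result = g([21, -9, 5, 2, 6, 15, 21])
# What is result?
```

21 + (-9) + 5 + 2 + 6 + 15 + 21 + 0 = 61

Answer: 61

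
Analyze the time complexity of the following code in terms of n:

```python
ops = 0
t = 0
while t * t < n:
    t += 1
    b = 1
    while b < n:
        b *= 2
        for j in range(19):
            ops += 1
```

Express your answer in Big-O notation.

Each loop level contributes: √n × log n × 1. Multiplying the contributions gives O(√n log n).

Answer: O(√n log n)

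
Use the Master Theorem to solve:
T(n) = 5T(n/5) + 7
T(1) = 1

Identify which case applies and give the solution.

a=5, b=5, f(n)=7. log_5(5) = 1. Since c=0 < 1, Case 1 applies: T(n) = Θ(n^log_b(a)) = O(n).

Answer: O(n) - Case 1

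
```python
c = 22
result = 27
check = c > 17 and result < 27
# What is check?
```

Trace:
`c = 22` → c = 22
`result = 27` → result = 27
`check = c > 17 and result < 27` → check = False
So check = False

Answer: False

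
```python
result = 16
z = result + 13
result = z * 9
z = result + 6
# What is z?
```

Trace:
`result = 16` → result = 16
`z = result + 13` → z = 29
`result = z * 9` → result = 261
`z = result + 6` → z = 267
So z = 267

Answer: 267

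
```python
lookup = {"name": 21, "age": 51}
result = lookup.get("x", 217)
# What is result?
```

Trace:
`lookup = {"name": 21, "age": 51}` → lookup = {'name': 21, 'age': 51}
`result = lookup.get("x", 217)` → result = 217
So result = 217

Answer: 217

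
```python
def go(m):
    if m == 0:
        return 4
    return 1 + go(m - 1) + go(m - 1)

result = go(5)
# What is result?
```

go(m) = 1 + 2·go(m-1), go(0)=4. Closed form: (4+1)·2^5 - 1 = 159.

Answer: 159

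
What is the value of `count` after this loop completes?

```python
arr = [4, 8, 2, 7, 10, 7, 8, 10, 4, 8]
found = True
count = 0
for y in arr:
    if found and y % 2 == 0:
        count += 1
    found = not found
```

Count even values at even positions
`count` takes the values: 0 → 1 → 2 → 3 → 4 → 5

Answer: 5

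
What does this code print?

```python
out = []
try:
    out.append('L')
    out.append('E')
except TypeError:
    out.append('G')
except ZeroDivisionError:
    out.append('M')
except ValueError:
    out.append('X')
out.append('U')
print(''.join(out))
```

Execution trace: 'L' (try body) → 'E' (try body, no exception) → 'U' (after the try/except). Output: LEU

Answer: LEU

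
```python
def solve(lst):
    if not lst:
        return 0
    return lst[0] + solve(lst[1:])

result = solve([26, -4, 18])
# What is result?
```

26 + (-4) + 18 + 0 = 40

Answer: 40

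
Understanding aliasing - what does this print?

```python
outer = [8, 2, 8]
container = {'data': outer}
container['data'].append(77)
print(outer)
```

Key concept: dict holds reference to list.
Step by step:
`outer = [8, 2, 8]` → outer = [8, 2, 8]
`container = {'data': outer}` → container = {'data': [8, 2, 8]}
`container['data'].append(77)` → outer = [8, 2, 8, 77]; container = {'data': [8, 2, 8, 77]}
`print(outer)` → prints [8, 2, 8, 77]

Answer: [8, 2, 8, 77]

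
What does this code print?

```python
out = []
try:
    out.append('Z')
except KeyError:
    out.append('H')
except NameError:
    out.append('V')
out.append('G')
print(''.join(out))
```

Execution trace: 'Z' (try body, no exception) → 'G' (after the try/except). Output: ZG

Answer: ZG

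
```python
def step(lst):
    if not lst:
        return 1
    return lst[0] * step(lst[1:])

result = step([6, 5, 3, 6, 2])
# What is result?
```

Product over [6, 5, 3, 6, 2] = 6 * 5 * 3 * 6 * 2 = 1080

Answer: 1080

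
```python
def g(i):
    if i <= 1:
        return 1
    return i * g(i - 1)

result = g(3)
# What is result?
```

g(3) = 3 * 2 * 1 = 6

Answer: 6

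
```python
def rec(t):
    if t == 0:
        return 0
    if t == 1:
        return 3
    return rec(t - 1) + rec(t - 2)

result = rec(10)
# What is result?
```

Build up from base cases: rec(0)=0, rec(1)=3, rec(2)=3, rec(3)=6, rec(4)=9, rec(5)=15, rec(6)=24, ..., rec(10)=165

Answer: 165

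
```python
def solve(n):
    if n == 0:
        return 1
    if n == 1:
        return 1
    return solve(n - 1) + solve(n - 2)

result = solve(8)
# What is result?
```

Build up from base cases: solve(0)=1, solve(1)=1, solve(2)=2, solve(3)=3, solve(4)=5, solve(5)=8, solve(6)=13, ..., solve(8)=34

Answer: 34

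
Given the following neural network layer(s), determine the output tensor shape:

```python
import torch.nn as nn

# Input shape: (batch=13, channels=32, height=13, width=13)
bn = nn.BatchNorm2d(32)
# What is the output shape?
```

Input: (13, 32, 13, 13) -> Output: (13, 32, 13, 13)

Answer: (13, 32, 13, 13)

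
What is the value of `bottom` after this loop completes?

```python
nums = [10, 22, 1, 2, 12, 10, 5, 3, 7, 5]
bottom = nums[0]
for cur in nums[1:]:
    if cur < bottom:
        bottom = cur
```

Minimum of [10, 22, 1, 2, 12, 10, 5, 3, 7, 5]
`bottom` takes the values: 10 → 1

Answer: 1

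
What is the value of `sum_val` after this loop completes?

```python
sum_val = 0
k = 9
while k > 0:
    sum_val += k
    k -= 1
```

Sum 9 down to 1
`sum_val` takes the values: 0 → 9 → 17 → 24 → 30 → 35 → 39 → 42 → 44 → 45

Answer: 45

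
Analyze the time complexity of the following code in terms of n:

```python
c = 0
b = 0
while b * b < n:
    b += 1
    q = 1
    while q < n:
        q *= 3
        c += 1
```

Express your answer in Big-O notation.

Each loop level contributes: √n × log n. Multiplying the contributions gives O(√n log n).

Answer: O(√n log n)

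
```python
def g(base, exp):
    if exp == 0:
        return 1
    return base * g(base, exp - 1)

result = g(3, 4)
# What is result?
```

g(3, 4) = 3 * 3 * 3 * 3 = 81

Answer: 81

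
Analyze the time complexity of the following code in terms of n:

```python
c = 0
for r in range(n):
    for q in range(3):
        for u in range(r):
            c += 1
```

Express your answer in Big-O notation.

Each loop level contributes: n × 1 × n. Multiplying the contributions gives O(n^2).

Answer: O(n^2)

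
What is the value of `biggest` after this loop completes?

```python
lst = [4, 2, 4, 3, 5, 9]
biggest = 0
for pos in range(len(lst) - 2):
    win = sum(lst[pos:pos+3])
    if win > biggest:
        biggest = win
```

Max sum of 3-element window in [4, 2, 4, 3, 5, 9]
`biggest` takes the values: 0 → 10 → 12 → 17

Answer: 17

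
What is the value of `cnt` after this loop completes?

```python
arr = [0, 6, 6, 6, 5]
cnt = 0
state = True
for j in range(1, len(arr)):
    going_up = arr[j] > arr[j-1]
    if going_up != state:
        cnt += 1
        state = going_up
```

Count direction changes in [0, 6, 6, 6, 5]
`cnt` takes the values: 0 → 1

Answer: 1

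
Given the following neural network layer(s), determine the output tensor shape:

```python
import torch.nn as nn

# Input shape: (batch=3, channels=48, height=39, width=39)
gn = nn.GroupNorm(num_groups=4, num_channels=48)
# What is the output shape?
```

Input: (3, 48, 39, 39) -> Output: (3, 48, 39, 39)

Answer: (3, 48, 39, 39)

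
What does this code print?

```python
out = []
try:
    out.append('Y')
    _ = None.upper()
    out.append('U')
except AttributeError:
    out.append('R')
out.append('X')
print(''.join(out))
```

Execution trace: 'Y' (try body) → 'R' (except AttributeError) → 'X' (after the try/except). Output: YRX

Answer: YRX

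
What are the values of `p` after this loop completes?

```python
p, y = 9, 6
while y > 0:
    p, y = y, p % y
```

GCD of 9 and 6
`p` takes the values: 9 → 6 → 3

Answer: 3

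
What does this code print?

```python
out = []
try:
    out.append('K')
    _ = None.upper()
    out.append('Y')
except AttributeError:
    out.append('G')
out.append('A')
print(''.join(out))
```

Execution trace: 'K' (try body) → 'G' (except AttributeError) → 'A' (after the try/except). Output: KGA

Answer: KGA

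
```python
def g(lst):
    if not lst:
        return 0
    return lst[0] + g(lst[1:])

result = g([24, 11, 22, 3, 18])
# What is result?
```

24 + 11 + 22 + 3 + 18 + 0 = 78

Answer: 78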